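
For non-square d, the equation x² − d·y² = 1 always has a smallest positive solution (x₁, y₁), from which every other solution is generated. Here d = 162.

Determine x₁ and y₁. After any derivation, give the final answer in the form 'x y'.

19601 1540

[12; 1,2,1,2,12,2,1,2,1,24] for √162; ℓ=10 ⇒ convergent index 9
k=0  a_k=12  p_k/q_k = 12/1
k=1  a_k=1  p_k/q_k = 13/1
k=2  a_k=2  p_k/q_k = 38/3
k=3  a_k=1  p_k/q_k = 51/4
k=4  a_k=2  p_k/q_k = 140/11
…
k=6  a_k=2  p_k/q_k = 3602/283
k=7  a_k=1  p_k/q_k = 5333/419
k=8  a_k=2  p_k/q_k = 14268/1121
k=9  a_k=1  p_k/q_k = 19601/1540
(x₁, y₁) = (19601, 1540);  19601² − 162·1540² = 1 ✓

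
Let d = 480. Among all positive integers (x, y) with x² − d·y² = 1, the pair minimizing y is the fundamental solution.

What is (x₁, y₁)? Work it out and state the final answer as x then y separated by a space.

241 11

√480 = [21; 1,9,1,42, …], period ℓ=4 (even) → k=3
a_0=21:  p_0=21·1+0=21,  q_0=21·0+1=1
a_1=1:  p_1=1·21+1=22,  q_1=1·1+0=1
a_2=9:  p_2=9·22+21=219,  q_2=9·1+1=10
a_3=1:  p_3=1·219+22=241,  q_3=1·10+1=11
fundamental: x₁=241, y₁=11  (since 58081 − 480·121 = 1)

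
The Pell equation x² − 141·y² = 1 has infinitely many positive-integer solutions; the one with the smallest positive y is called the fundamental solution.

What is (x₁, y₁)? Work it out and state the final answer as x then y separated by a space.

95 8

√141 → a₀=11, period (1,6,1,22); ℓ=4 even so k=3
a_0=11:  p_0=11·1+0=11,  q_0=11·0+1=1
…
a_2=6:  p_2=6·12+11=83,  q_2=6·1+1=7
a_3=1:  p_3=1·83+12=95,  q_3=1·7+1=8
(x₁, y₁) = (95, 8);  95² − 141·8² = 1 ✓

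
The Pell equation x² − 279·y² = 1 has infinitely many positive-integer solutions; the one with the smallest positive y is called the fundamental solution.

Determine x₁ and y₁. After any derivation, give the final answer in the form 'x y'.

1520 91

√279 → a₀=16, period (1,2,2,1,2,2,1,32); ℓ=8 even so k=7
i=0: a=16 ⇒ p=16, q=1
i=1: a=1 ⇒ p=17, q=1
i=2: a=2 ⇒ p=50, q=3
i=3: a=2 ⇒ p=117, q=7
i=4: a=1 ⇒ p=167, q=10
i=5: a=2 ⇒ p=451, q=27
i=6: a=2 ⇒ p=1069, q=64
i=7: a=1 ⇒ p=1520, q=91
fundamental: x₁=1520, y₁=91  (since 2310400 − 279·8281 = 1)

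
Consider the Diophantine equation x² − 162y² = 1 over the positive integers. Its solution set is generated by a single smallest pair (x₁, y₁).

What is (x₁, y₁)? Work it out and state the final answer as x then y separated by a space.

19601 1540

[12; 1,2,1,2,12,2,1,2,1,24] for √162; ℓ=10 ⇒ convergent index 9
i=0: a=12 ⇒ p=12, q=1
i=1: a=1 ⇒ p=13, q=1
i=2: a=2 ⇒ p=38, q=3
i=3: a=1 ⇒ p=51, q=4
i=4: a=2 ⇒ p=140, q=11
i=5: a=12 ⇒ p=1731, q=136
i=6: a=2 ⇒ p=3602, q=283
i=7: a=1 ⇒ p=5333, q=419
i=8: a=2 ⇒ p=14268, q=1121
i=9: a=1 ⇒ p=19601, q=1540
fundamental: x₁=19601, y₁=1540  (since 384199201 − 162·2371600 = 1)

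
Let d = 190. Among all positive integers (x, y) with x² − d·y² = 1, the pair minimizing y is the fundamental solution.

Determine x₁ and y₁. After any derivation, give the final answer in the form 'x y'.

√190 → a₀=13, period (1,3,1,1,1,…,3,1,26); ℓ=14 even so k=13
i=0: a=13 ⇒ p=13, q=1
i=1: a=1 ⇒ p=14, q=1
i=2: a=3 ⇒ p=55, q=4
…
i=8: a=2 ⇒ p=2936, q=213
…
i=11: a=1 ⇒ p=11234, q=815
i=12: a=3 ⇒ p=40787, q=2959
i=13: a=1 ⇒ p=52021, q=3774
→ (52021, 3774).  Check: 52021²=2706184441, 190·3774²=2706184440, difference 1.

52021 3774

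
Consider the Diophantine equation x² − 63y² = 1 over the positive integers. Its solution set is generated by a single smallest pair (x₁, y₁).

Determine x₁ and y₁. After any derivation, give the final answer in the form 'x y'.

√63 = [7; 1,14, …], period ℓ=2 (even) → k=1
i=0: a=7 ⇒ p=7, q=1
i=1: a=1 ⇒ p=8, q=1
→ (8, 1).  Check: 8²=64, 63·1²=63, difference 1.

8 1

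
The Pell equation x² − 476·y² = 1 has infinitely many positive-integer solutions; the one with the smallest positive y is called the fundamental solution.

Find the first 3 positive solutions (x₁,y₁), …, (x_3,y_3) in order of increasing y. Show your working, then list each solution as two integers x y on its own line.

√476 = [21; 1,4,2,10,2,4,1,42, …], period ℓ=8 (even) → k=7
i=0: a=21 ⇒ p=21, q=1
i=1: a=1 ⇒ p=22, q=1
i=2: a=4 ⇒ p=109, q=5
i=3: a=2 ⇒ p=240, q=11
i=4: a=10 ⇒ p=2509, q=115
…
i=6: a=4 ⇒ p=23541, q=1079
i=7: a=1 ⇒ p=28799, q=1320
→ (28799, 1320).  Check: 28799²=829382401, 476·1320²=829382400, difference 1.
(28799+1320√476)^2 = 1658764801 + 76029360√476
(28799+1320√476)^3 = 95541534979199 + 4379139075960√476

28799 1320
1658764801 76029360
95541534979199 4379139075960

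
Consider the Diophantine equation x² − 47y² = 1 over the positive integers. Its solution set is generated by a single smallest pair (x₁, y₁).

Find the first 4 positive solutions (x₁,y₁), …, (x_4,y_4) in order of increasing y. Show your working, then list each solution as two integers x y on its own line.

48 7
4607 672
442224 64505
42448897 6191808

d=47: √d = [6; 1,5,1,12] (ℓ=4, even), read p_3/q_3
i=0: a=6 ⇒ p=6, q=1
…
i=2: a=5 ⇒ p=41, q=6
i=3: a=1 ⇒ p=48, q=7
→ (48, 7).  Check: 48²=2304, 47·7²=2303, difference 1.
(x_2, y_2) = (48·48 + 47·7·7, 48·7 + 7·48) = (4607, 672)
(x_3, y_3) = (48·4607 + 47·7·672, 48·672 + 7·4607) = (442224, 64505)
(x_4, y_4) = (48·442224 + 47·7·64505, 48·64505 + 7·442224) = (42448897, 6191808)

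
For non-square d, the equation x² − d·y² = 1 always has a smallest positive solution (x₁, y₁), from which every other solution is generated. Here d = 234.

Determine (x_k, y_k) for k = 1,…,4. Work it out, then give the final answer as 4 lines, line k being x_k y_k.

5201 340
54100801 3536680
562756526801 36788545020
5853793337683201 382674441761360

d=234: √d = [15; 3,2,1,2,1,2,3,30] (ℓ=8, even), read p_7/q_7
step 0: (15, 1)  from 15·(1,0) + (0,1)
step 1: (46, 3)  from 3·(15,1) + (1,0)
…
step 4: (413, 27)  from 2·(153,10) + (107,7)
step 5: (566, 37)  from 1·(413,27) + (153,10)
step 6: (1545, 101)  from 2·(566,37) + (413,27)
step 7: (5201, 340)  from 3·(1545,101) + (566,37)
fundamental: x₁=5201, y₁=340  (since 27050401 − 234·115600 = 1)
n=2: (5201,340)∘(5201,340) = (5201·5201+234·340·340, 5201·340+340·5201) = (54100801,3536680)
n=3: (54100801,3536680)∘(5201,340) = (5201·54100801+234·340·3536680, 5201·3536680+340·54100801) = (562756526801,36788545020)
n=4: (562756526801,36788545020)∘(5201,340) = (5201·562756526801+234·340·36788545020, 5201·36788545020+340·562756526801) = (5853793337683201,382674441761360)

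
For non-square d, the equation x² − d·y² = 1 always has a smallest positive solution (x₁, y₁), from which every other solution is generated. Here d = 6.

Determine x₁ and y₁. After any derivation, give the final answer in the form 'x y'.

d=6: √d = [2; 2,4] (ℓ=2, even), read p_1/q_1
k=0  a_k=2  p_k/q_k = 2/1
k=1  a_k=2  p_k/q_k = 5/2
(x₁, y₁) = (5, 2);  5² − 6·2² = 1 ✓

5 2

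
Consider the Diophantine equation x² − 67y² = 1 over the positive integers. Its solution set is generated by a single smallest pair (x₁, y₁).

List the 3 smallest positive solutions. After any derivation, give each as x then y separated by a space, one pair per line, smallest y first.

48842 5967
4771081927 582880428
466058366908226 56938091722785

d=67: √d = [8; 5,2,1,1,7,1,1,2,5,16] (ℓ=10, even), read p_9/q_9
step 0: (8, 1)  from 8·(1,0) + (0,1)
step 1: (41, 5)  from 5·(8,1) + (1,0)
step 2: (90, 11)  from 2·(41,5) + (8,1)
step 3: (131, 16)  from 1·(90,11) + (41,5)
…
step 5: (1678, 205)  from 7·(221,27) + (131,16)
step 6: (1899, 232)  from 1·(1678,205) + (221,27)
step 7: (3577, 437)  from 1·(1899,232) + (1678,205)
step 8: (9053, 1106)  from 2·(3577,437) + (1899,232)
step 9: (48842, 5967)  from 5·(9053,1106) + (3577,437)
(x₁, y₁) = (48842, 5967);  48842² − 67·5967² = 1 ✓
k=2:  x_2 = 48842·48842+67·5967·5967 = 4771081927,  y_2 = 48842·5967+5967·48842 = 582880428
k=3:  x_3 = 48842·4771081927+67·5967·582880428 = 466058366908226,  y_3 = 48842·582880428+5967·4771081927 = 56938091722785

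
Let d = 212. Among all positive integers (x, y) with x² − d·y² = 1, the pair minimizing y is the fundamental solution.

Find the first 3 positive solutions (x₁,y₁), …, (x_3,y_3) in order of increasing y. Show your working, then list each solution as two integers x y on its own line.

66249 4550
8777860001 602865900
1163048894346249 79878526013650

d=212: √d = [14; 1,1,3,1,1,…,1,1,28] (ℓ=14, even), read p_13/q_13
a_0=14:  p_0=14·1+0=14,  q_0=14·0+1=1
a_1=1:  p_1=1·14+1=15,  q_1=1·1+0=1
a_2=1:  p_2=1·15+14=29,  q_2=1·1+1=2
…
a_5=1:  p_5=1·131+102=233,  q_5=1·9+7=16
a_6=1:  p_6=1·233+131=364,  q_6=1·16+9=25
…
a_10=1:  p_10=1·5198+2781=7979,  q_10=1·357+191=548
…
a_12=1:  p_12=1·29135+7979=37114,  q_12=1·2001+548=2549
a_13=1:  p_13=1·37114+29135=66249,  q_13=1·2549+2001=4550
→ (66249, 4550).  Check: 66249²=4388930001, 212·4550²=4388930000, difference 1.
k=2:  x_2 = 66249·66249+212·4550·4550 = 8777860001,  y_2 = 66249·4550+4550·66249 = 602865900
k=3:  x_3 = 66249·8777860001+212·4550·602865900 = 1163048894346249,  y_3 = 66249·602865900+4550·8777860001 = 79878526013650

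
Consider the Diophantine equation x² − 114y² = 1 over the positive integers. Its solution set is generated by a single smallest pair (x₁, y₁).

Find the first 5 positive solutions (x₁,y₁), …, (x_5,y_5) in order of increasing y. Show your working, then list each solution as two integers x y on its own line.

1025 96
2101249 196800
4307559425 403439904
8830494720001 827051606400
18102509868442625 1695455389680096

[10; 1,2,10,2,1,20] for √114; ℓ=6 ⇒ convergent index 5
k=0  a_k=10  p_k/q_k = 10/1
k=1  a_k=1  p_k/q_k = 11/1
k=2  a_k=2  p_k/q_k = 32/3
k=3  a_k=10  p_k/q_k = 331/31
k=4  a_k=2  p_k/q_k = 694/65
k=5  a_k=1  p_k/q_k = 1025/96
fundamental: x₁=1025, y₁=96  (since 1050625 − 114·9216 = 1)
(x_2, y_2) = (1025·1025 + 114·96·96, 1025·96 + 96·1025) = (2101249, 196800)
(x_3, y_3) = (1025·2101249 + 114·96·196800, 1025·196800 + 96·2101249) = (4307559425, 403439904)
(x_4, y_4) = (1025·4307559425 + 114·96·403439904, 1025·403439904 + 96·4307559425) = (8830494720001, 827051606400)
(x_5, y_5) = (1025·8830494720001 + 114·96·827051606400, 1025·827051606400 + 96·8830494720001) = (18102509868442625, 1695455389680096)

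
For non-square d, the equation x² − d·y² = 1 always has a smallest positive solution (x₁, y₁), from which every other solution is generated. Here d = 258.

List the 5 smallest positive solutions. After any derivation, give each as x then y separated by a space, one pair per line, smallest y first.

√258 → a₀=16, period (16,32); ℓ=2 even so k=1
k=0  a_k=16  p_k/q_k = 16/1
k=1  a_k=16  p_k/q_k = 257/16
→ (257, 16).  Check: 257²=66049, 258·16²=66048, difference 1.
(x_2, y_2) = (257·257 + 258·16·16, 257·16 + 16·257) = (132097, 8224)
(x_3, y_3) = (257·132097 + 258·16·8224, 257·8224 + 16·132097) = (67897601, 4227120)
(x_4, y_4) = (257·67897601 + 258·16·4227120, 257·4227120 + 16·67897601) = (34899234817, 2172731456)
(x_5, y_5) = (257·34899234817 + 258·16·2172731456, 257·2172731456 + 16·34899234817) = (17938138798337, 1116779741264)

257 16
132097 8224
67897601 4227120
34899234817 2172731456
17938138798337 1116779741264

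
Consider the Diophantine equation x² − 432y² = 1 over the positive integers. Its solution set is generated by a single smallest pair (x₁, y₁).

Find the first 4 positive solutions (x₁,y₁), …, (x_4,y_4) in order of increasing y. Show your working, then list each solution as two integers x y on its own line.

d=432: √d = [20; 1,3,1,1,1,3,1,40] (ℓ=8, even), read p_7/q_7
k=0  a_k=20  p_k/q_k = 20/1
k=1  a_k=1  p_k/q_k = 21/1
k=2  a_k=3  p_k/q_k = 83/4
…
k=6  a_k=3  p_k/q_k = 1060/51
k=7  a_k=1  p_k/q_k = 1351/65
(x₁, y₁) = (1351, 65);  1351² − 432·65² = 1 ✓
n=2: (1351,65)∘(1351,65) = (1351·1351+432·65·65, 1351·65+65·1351) = (3650401,175630)
n=3: (3650401,175630)∘(1351,65) = (1351·3650401+432·65·175630, 1351·175630+65·3650401) = (9863382151,474552195)
n=4: (9863382151,474552195)∘(1351,65) = (1351·9863382151+432·65·474552195, 1351·474552195+65·9863382151) = (26650854921601,1282239855260)

1351 65
3650401 175630
9863382151 474552195
26650854921601 1282239855260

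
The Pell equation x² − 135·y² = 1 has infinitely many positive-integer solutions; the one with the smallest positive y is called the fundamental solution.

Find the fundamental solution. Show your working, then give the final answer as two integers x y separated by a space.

d=135: √d = [11; 1,1,1,1,1,1,1,22] (ℓ=8, even), read p_7/q_7
i=0: a=11 ⇒ p=11, q=1
i=1: a=1 ⇒ p=12, q=1
…
i=4: a=1 ⇒ p=58, q=5
i=5: a=1 ⇒ p=93, q=8
i=6: a=1 ⇒ p=151, q=13
i=7: a=1 ⇒ p=244, q=21
(x₁, y₁) = (244, 21);  244² − 135·21² = 1 ✓

244 21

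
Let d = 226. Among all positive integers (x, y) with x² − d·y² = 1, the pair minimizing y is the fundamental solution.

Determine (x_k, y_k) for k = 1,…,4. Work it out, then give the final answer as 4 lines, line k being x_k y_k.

[15; 30] for √226; ℓ=1 ⇒ convergent index 1
i=0: a=15 ⇒ p=15, q=1
i=1: a=30 ⇒ p=451, q=30
fundamental: x₁=451, y₁=30  (since 203401 − 226·900 = 1)
(x_2, y_2) = (451·451 + 226·30·30, 451·30 + 30·451) = (406801, 27060)
(x_3, y_3) = (451·406801 + 226·30·27060, 451·27060 + 30·406801) = (366934051, 24408090)
(x_4, y_4) = (451·366934051 + 226·30·24408090, 451·24408090 + 30·366934051) = (330974107201, 22016070120)

451 30
406801 27060
366934051 24408090
330974107201 22016070120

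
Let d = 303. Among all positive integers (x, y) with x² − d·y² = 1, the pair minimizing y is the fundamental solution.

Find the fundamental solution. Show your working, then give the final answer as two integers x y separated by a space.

2524 145

√303 = [17; 2,2,5,2,2,34, …], period ℓ=6 (even) → k=5
a_0=17:  p_0=17·1+0=17,  q_0=17·0+1=1
a_1=2:  p_1=2·17+1=35,  q_1=2·1+0=2
…
a_4=2:  p_4=2·470+87=1027,  q_4=2·27+5=59
a_5=2:  p_5=2·1027+470=2524,  q_5=2·59+27=145
(x₁, y₁) = (2524, 145);  2524² − 303·145² = 1 ✓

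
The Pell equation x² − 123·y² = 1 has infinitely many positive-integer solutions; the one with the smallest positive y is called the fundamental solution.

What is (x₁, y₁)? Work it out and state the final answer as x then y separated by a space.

√123 = [11; 11,22, …], period ℓ=2 (even) → k=1
i=0: a=11 ⇒ p=11, q=1
i=1: a=11 ⇒ p=122, q=11
(x₁, y₁) = (122, 11);  122² − 123·11² = 1 ✓

122 11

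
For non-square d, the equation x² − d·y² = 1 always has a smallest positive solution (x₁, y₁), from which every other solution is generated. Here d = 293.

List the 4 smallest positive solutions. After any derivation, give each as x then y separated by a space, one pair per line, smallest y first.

12320649 719780
303596783562401 17736313474440
7481018815602612315849 437045785745090703340
184342013978870716056521769601 10769375446188914321717060880

d=293: √d = [17; 8,1,1,8,34] (ℓ=5, odd), read p_9/q_9
i=0: a=17 ⇒ p=17, q=1
i=1: a=8 ⇒ p=137, q=8
i=2: a=1 ⇒ p=154, q=9
…
i=5: a=34 ⇒ p=84679, q=4947
i=6: a=8 ⇒ p=679914, q=39721
i=7: a=1 ⇒ p=764593, q=44668
i=8: a=1 ⇒ p=1444507, q=84389
i=9: a=8 ⇒ p=12320649, q=719780
(x₁, y₁) = (12320649, 719780);  12320649² − 293·719780² = 1 ✓
n=2: (12320649,719780)∘(12320649,719780) = (12320649·12320649+293·719780·719780, 12320649·719780+719780·12320649) = (303596783562401,17736313474440)
n=3: (303596783562401,17736313474440)∘(12320649,719780) = (12320649·303596783562401+293·719780·17736313474440, 12320649·17736313474440+719780·303596783562401) = (7481018815602612315849,437045785745090703340)
n=4: (7481018815602612315849,437045785745090703340)∘(12320649,719780) = (12320649·7481018815602612315849+293·719780·437045785745090703340, 12320649·437045785745090703340+719780·7481018815602612315849) = (184342013978870716056521769601,10769375446188914321717060880)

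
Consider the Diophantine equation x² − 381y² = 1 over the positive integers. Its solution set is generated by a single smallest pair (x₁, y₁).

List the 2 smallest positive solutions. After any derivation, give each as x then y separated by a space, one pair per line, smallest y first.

√381 = [19; 1,1,12,1,1,38, …], period ℓ=6 (even) → k=5
step 0: (19, 1)  from 19·(1,0) + (0,1)
step 1: (20, 1)  from 1·(19,1) + (1,0)
…
step 3: (488, 25)  from 12·(39,2) + (20,1)
step 4: (527, 27)  from 1·(488,25) + (39,2)
step 5: (1015, 52)  from 1·(527,27) + (488,25)
→ (1015, 52).  Check: 1015²=1030225, 381·52²=1030224, difference 1.
k=2:  x_2 = 1015·1015+381·52·52 = 2060449,  y_2 = 1015·52+52·1015 = 105560

1015 52
2060449 105560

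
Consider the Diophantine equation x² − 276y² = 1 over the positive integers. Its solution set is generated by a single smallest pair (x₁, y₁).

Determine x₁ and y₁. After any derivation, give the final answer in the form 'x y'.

d=276: √d = [16; 1,1,1,1,2,2,2,1,1,1,1,32] (ℓ=12, even), read p_11/q_11
i=0: a=16 ⇒ p=16, q=1
i=1: a=1 ⇒ p=17, q=1
i=2: a=1 ⇒ p=33, q=2
i=3: a=1 ⇒ p=50, q=3
i=4: a=1 ⇒ p=83, q=5
i=5: a=2 ⇒ p=216, q=13
i=6: a=2 ⇒ p=515, q=31
…
i=8: a=1 ⇒ p=1761, q=106
i=9: a=1 ⇒ p=3007, q=181
i=10: a=1 ⇒ p=4768, q=287
i=11: a=1 ⇒ p=7775, q=468
fundamental: x₁=7775, y₁=468  (since 60450625 − 276·219024 = 1)

7775 468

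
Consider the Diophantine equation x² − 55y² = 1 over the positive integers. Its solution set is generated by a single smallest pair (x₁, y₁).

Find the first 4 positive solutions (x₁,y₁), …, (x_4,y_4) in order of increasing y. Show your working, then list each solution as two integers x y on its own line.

89 12
15841 2136
2819609 380196
501874561 67672752

√55 = [7; 2,2,2,14, …], period ℓ=4 (even) → k=3
a_0=7:  p_0=7·1+0=7,  q_0=7·0+1=1
…
a_2=2:  p_2=2·15+7=37,  q_2=2·2+1=5
a_3=2:  p_3=2·37+15=89,  q_3=2·5+2=12
(x₁, y₁) = (89, 12);  89² − 55·12² = 1 ✓
k=2:  x_2 = 89·89+55·12·12 = 15841,  y_2 = 89·12+12·89 = 2136
k=3:  x_3 = 89·15841+55·12·2136 = 2819609,  y_3 = 89·2136+12·15841 = 380196
k=4:  x_4 = 89·2819609+55·12·380196 = 501874561,  y_4 = 89·380196+12·2819609 = 67672752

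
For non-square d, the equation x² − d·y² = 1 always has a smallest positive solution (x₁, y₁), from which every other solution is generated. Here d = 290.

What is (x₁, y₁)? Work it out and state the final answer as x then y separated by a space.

579 34

[17; 34] for √290; ℓ=1 ⇒ convergent index 1
a_0=17:  p_0=17·1+0=17,  q_0=17·0+1=1
a_1=34:  p_1=34·17+1=579,  q_1=34·1+0=34
(x₁, y₁) = (579, 34);  579² − 290·34² = 1 ✓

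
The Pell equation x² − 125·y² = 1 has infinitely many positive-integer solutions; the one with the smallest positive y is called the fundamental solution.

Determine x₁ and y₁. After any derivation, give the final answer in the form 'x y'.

d=125: √d = [11; 5,1,1,5,22] (ℓ=5, odd), read p_9/q_9
k=0  a_k=11  p_k/q_k = 11/1
k=1  a_k=5  p_k/q_k = 56/5
k=2  a_k=1  p_k/q_k = 67/6
…
k=5  a_k=22  p_k/q_k = 15127/1353
k=6  a_k=5  p_k/q_k = 76317/6826
k=7  a_k=1  p_k/q_k = 91444/8179
k=8  a_k=1  p_k/q_k = 167761/15005
k=9  a_k=5  p_k/q_k = 930249/83204
(x₁, y₁) = (930249, 83204);  930249² − 125·83204² = 1 ✓

930249 83204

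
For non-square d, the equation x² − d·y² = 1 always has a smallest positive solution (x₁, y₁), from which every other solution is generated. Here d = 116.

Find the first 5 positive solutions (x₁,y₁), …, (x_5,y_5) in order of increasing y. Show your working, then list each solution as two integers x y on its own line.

9801 910
192119201 17837820
3765920568201 349656946730
73819574785756801 6853975451963640
1447011301184484245001 134351626459734324550

√116 = [10; 1,3,2,1,4,1,2,3,1,20, …], period ℓ=10 (even) → k=9
i=0: a=10 ⇒ p=10, q=1
i=1: a=1 ⇒ p=11, q=1
i=2: a=3 ⇒ p=43, q=4
i=3: a=2 ⇒ p=97, q=9
i=4: a=1 ⇒ p=140, q=13
…
i=6: a=1 ⇒ p=797, q=74
i=7: a=2 ⇒ p=2251, q=209
i=8: a=3 ⇒ p=7550, q=701
i=9: a=1 ⇒ p=9801, q=910
→ (9801, 910).  Check: 9801²=96059601, 116·910²=96059600, difference 1.
k=2:  x_2 = 9801·9801+116·910·910 = 192119201,  y_2 = 9801·910+910·9801 = 17837820
k=3:  x_3 = 9801·192119201+116·910·17837820 = 3765920568201,  y_3 = 9801·17837820+910·192119201 = 349656946730
k=4:  x_4 = 9801·3765920568201+116·910·349656946730 = 73819574785756801,  y_4 = 9801·349656946730+910·3765920568201 = 6853975451963640
k=5:  x_5 = 9801·73819574785756801+116·910·6853975451963640 = 1447011301184484245001,  y_5 = 9801·6853975451963640+910·73819574785756801 = 134351626459734324550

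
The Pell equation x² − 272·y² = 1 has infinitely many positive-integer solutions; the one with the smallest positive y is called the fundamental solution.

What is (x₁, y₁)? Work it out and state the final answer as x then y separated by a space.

√272 → a₀=16, period (2,32); ℓ=2 even so k=1
k=0  a_k=16  p_k/q_k = 16/1
k=1  a_k=2  p_k/q_k = 33/2
→ (33, 2).  Check: 33²=1089, 272·2²=1088, difference 1.

33 2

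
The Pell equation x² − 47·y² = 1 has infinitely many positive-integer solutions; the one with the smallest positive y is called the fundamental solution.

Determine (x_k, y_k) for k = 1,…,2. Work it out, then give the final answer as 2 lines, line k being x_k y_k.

√47 → a₀=6, period (1,5,1,12); ℓ=4 even so k=3
a_0=6:  p_0=6·1+0=6,  q_0=6·0+1=1
a_1=1:  p_1=1·6+1=7,  q_1=1·1+0=1
a_2=5:  p_2=5·7+6=41,  q_2=5·1+1=6
a_3=1:  p_3=1·41+7=48,  q_3=1·6+1=7
fundamental: x₁=48, y₁=7  (since 2304 − 47·49 = 1)
(x_2, y_2) = (48·48 + 47·7·7, 48·7 + 7·48) = (4607, 672)

48 7
4607 672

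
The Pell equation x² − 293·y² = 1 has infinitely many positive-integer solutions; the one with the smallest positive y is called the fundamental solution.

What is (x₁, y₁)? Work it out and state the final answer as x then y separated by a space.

[17; 8,1,1,8,34] for √293; ℓ=5 ⇒ convergent index 9
i=0: a=17 ⇒ p=17, q=1
i=1: a=8 ⇒ p=137, q=8
i=2: a=1 ⇒ p=154, q=9
i=3: a=1 ⇒ p=291, q=17
…
i=5: a=34 ⇒ p=84679, q=4947
i=6: a=8 ⇒ p=679914, q=39721
…
i=8: a=1 ⇒ p=1444507, q=84389
i=9: a=8 ⇒ p=12320649, q=719780
fundamental: x₁=12320649, y₁=719780  (since 151798391781201 − 293·518083248400 = 1)

12320649 719780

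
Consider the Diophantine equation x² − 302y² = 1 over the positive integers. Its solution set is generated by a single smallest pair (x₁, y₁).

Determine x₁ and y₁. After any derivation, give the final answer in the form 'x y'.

√302 → a₀=17, period (2,1,1,1,4,…,1,2,34); ℓ=16 even so k=15
step 0: (17, 1)  from 17·(1,0) + (0,1)
step 1: (35, 2)  from 2·(17,1) + (1,0)
step 2: (52, 3)  from 1·(35,2) + (17,1)
step 3: (87, 5)  from 1·(52,3) + (35,2)
step 4: (139, 8)  from 1·(87,5) + (52,3)
…
step 6: (1425, 82)  from 2·(643,37) + (139,8)
step 7: (2068, 119)  from 1·(1425,82) + (643,37)
…
step 10: (107675, 6196)  from 2·(36581,2105) + (34513,1986)
…
step 12: (574956, 33085)  from 1·(467281,26889) + (107675,6196)
step 13: (1042237, 59974)  from 1·(574956,33085) + (467281,26889)
step 14: (1617193, 93059)  from 1·(1042237,59974) + (574956,33085)
step 15: (4276623, 246092)  from 2·(1617193,93059) + (1042237,59974)
fundamental: x₁=4276623, y₁=246092  (since 18289504284129 − 302·60561272464 = 1)

4276623 246092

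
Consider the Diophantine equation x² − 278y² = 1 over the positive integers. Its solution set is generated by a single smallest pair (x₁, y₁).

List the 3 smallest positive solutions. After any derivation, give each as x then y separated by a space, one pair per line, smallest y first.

√278 = [16; 1,2,16,2,1,32, …], period ℓ=6 (even) → k=5
k=0  a_k=16  p_k/q_k = 16/1
k=1  a_k=1  p_k/q_k = 17/1
k=2  a_k=2  p_k/q_k = 50/3
k=3  a_k=16  p_k/q_k = 817/49
k=4  a_k=2  p_k/q_k = 1684/101
k=5  a_k=1  p_k/q_k = 2501/150
→ (2501, 150).  Check: 2501²=6255001, 278·150²=6255000, difference 1.
(2501+150√278)^2 = 12510001 + 750300√278
(2501+150√278)^3 = 62575022501 + 3753000450√278

2501 150
12510001 750300
62575022501 3753000450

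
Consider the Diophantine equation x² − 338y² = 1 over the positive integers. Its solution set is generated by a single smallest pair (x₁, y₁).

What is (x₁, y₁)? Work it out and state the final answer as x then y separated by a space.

√338 → a₀=18, period (2,1,1,2,36); ℓ=5 odd so k=9
k=0  a_k=18  p_k/q_k = 18/1
…
k=5  a_k=36  p_k/q_k = 8696/473
k=6  a_k=2  p_k/q_k = 17631/959
k=7  a_k=1  p_k/q_k = 26327/1432
k=8  a_k=1  p_k/q_k = 43958/2391
k=9  a_k=2  p_k/q_k = 114243/6214
→ (114243, 6214).  Check: 114243²=13051463049, 338·6214²=13051463048, difference 1.

114243 6214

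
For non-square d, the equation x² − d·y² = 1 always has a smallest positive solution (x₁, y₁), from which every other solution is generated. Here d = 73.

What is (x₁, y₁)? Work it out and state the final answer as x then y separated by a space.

2281249 267000

√73 = [8; 1,1,5,5,1,1,16, …], period ℓ=7 (odd) → k=13
step 0: (8, 1)  from 8·(1,0) + (0,1)
…
step 2: (17, 2)  from 1·(9,1) + (8,1)
…
step 4: (487, 57)  from 5·(94,11) + (17,2)
…
step 7: (17669, 2068)  from 16·(1068,125) + (581,68)
…
step 9: (36406, 4261)  from 1·(18737,2193) + (17669,2068)
step 10: (200767, 23498)  from 5·(36406,4261) + (18737,2193)
step 11: (1040241, 121751)  from 5·(200767,23498) + (36406,4261)
step 12: (1241008, 145249)  from 1·(1040241,121751) + (200767,23498)
step 13: (2281249, 267000)  from 1·(1241008,145249) + (1040241,121751)
→ (2281249, 267000).  Check: 2281249²=5204097000001, 73·267000²=5204097000000, difference 1.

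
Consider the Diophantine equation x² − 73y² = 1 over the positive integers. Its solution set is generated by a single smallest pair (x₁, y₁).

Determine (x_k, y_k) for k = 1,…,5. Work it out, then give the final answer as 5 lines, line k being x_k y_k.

2281249 267000
10408194000001 1218186966000
47487364308614281249 5557975596000801000
216661004683313632776000001 25358252540801244373932000
988515400545561595548925838281249 115696976500895037877980001335000

d=73: √d = [8; 1,1,5,5,1,1,16] (ℓ=7, odd), read p_13/q_13
a_0=8:  p_0=8·1+0=8,  q_0=8·0+1=1
a_1=1:  p_1=1·8+1=9,  q_1=1·1+0=1
a_2=1:  p_2=1·9+8=17,  q_2=1·1+1=2
…
a_4=5:  p_4=5·94+17=487,  q_4=5·11+2=57
a_5=1:  p_5=1·487+94=581,  q_5=1·57+11=68
a_6=1:  p_6=1·581+487=1068,  q_6=1·68+57=125
…
a_8=1:  p_8=1·17669+1068=18737,  q_8=1·2068+125=2193
a_9=1:  p_9=1·18737+17669=36406,  q_9=1·2193+2068=4261
a_10=5:  p_10=5·36406+18737=200767,  q_10=5·4261+2193=23498
a_11=5:  p_11=5·200767+36406=1040241,  q_11=5·23498+4261=121751
a_12=1:  p_12=1·1040241+200767=1241008,  q_12=1·121751+23498=145249
a_13=1:  p_13=1·1241008+1040241=2281249,  q_13=1·145249+121751=267000
fundamental: x₁=2281249, y₁=267000  (since 5204097000001 − 73·71289000000 = 1)
(2281249+267000√73)^2 = 10408194000001 + 1218186966000√73
(2281249+267000√73)^3 = 47487364308614281249 + 5557975596000801000√73
(2281249+267000√73)^4 = 216661004683313632776000001 + 25358252540801244373932000√73
(2281249+267000√73)^5 = 988515400545561595548925838281249 + 115696976500895037877980001335000√73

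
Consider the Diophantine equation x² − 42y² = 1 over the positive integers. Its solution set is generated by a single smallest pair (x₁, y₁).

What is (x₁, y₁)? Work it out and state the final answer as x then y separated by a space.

√42 → a₀=6, period (2,12); ℓ=2 even so k=1
a_0=6:  p_0=6·1+0=6,  q_0=6·0+1=1
a_1=2:  p_1=2·6+1=13,  q_1=2·1+0=2
→ (13, 2).  Check: 13²=169, 42·2²=168, difference 1.

13 2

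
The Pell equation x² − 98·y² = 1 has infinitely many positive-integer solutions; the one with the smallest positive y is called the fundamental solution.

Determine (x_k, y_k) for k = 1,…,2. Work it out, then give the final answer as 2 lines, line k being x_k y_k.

d=98: √d = [9; 1,8,1,18] (ℓ=4, even), read p_3/q_3
a_0=9:  p_0=9·1+0=9,  q_0=9·0+1=1
a_1=1:  p_1=1·9+1=10,  q_1=1·1+0=1
a_2=8:  p_2=8·10+9=89,  q_2=8·1+1=9
a_3=1:  p_3=1·89+10=99,  q_3=1·9+1=10
→ (99, 10).  Check: 99²=9801, 98·10²=9800, difference 1.
k=2:  x_2 = 99·99+98·10·10 = 19601,  y_2 = 99·10+10·99 = 1980

99 10
19601 1980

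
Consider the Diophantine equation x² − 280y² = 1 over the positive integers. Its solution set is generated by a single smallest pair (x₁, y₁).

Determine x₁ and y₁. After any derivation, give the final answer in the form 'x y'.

251 15

d=280: √d = [16; 1,2,1,2,1,32] (ℓ=6, even), read p_5/q_5
k=0  a_k=16  p_k/q_k = 16/1
…
k=2  a_k=2  p_k/q_k = 50/3
…
k=4  a_k=2  p_k/q_k = 184/11
k=5  a_k=1  p_k/q_k = 251/15
→ (251, 15).  Check: 251²=63001, 280·15²=63000, difference 1.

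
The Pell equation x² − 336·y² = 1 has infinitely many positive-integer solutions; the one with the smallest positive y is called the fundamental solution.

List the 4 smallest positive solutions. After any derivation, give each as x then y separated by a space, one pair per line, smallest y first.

√336 → a₀=18, period (3,36); ℓ=2 even so k=1
k=0  a_k=18  p_k/q_k = 18/1
k=1  a_k=3  p_k/q_k = 55/3
fundamental: x₁=55, y₁=3  (since 3025 − 336·9 = 1)
(x_2, y_2) = (55·55 + 336·3·3, 55·3 + 3·55) = (6049, 330)
(x_3, y_3) = (55·6049 + 336·3·330, 55·330 + 3·6049) = (665335, 36297)
(x_4, y_4) = (55·665335 + 336·3·36297, 55·36297 + 3·665335) = (73180801, 3992340)

55 3
6049 330
665335 36297
73180801 3992340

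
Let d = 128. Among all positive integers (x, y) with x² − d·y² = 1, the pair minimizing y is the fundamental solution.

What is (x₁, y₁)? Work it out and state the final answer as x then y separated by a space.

577 51

√128 = [11; 3,5,3,22, …], period ℓ=4 (even) → k=3
i=0: a=11 ⇒ p=11, q=1
…
i=2: a=5 ⇒ p=181, q=16
i=3: a=3 ⇒ p=577, q=51
→ (577, 51).  Check: 577²=332929, 128·51²=332928, difference 1.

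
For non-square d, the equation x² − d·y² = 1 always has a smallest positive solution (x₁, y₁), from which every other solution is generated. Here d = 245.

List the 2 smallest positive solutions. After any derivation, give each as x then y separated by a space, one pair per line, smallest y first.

51841 3312
5374978561 343394784

d=245: √d = [15; 1,1,1,7,6,7,1,1,1,30] (ℓ=10, even), read p_9/q_9
k=0  a_k=15  p_k/q_k = 15/1
…
k=2  a_k=1  p_k/q_k = 31/2
k=3  a_k=1  p_k/q_k = 47/3
…
k=5  a_k=6  p_k/q_k = 2207/141
k=6  a_k=7  p_k/q_k = 15809/1010
k=7  a_k=1  p_k/q_k = 18016/1151
k=8  a_k=1  p_k/q_k = 33825/2161
k=9  a_k=1  p_k/q_k = 51841/3312
(x₁, y₁) = (51841, 3312);  51841² − 245·3312² = 1 ✓
(51841+3312√245)^2 = 5374978561 + 343394784√245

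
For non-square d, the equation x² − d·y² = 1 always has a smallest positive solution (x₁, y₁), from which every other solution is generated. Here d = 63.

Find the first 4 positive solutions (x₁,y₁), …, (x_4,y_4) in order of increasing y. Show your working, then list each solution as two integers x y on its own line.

8 1
127 16
2024 255
32257 4064

[7; 1,14] for √63; ℓ=2 ⇒ convergent index 1
a_0=7:  p_0=7·1+0=7,  q_0=7·0+1=1
a_1=1:  p_1=1·7+1=8,  q_1=1·1+0=1
fundamental: x₁=8, y₁=1  (since 64 − 63·1 = 1)
(x_2, y_2) = (8·8 + 63·1·1, 8·1 + 1·8) = (127, 16)
(x_3, y_3) = (8·127 + 63·1·16, 8·16 + 1·127) = (2024, 255)
(x_4, y_4) = (8·2024 + 63·1·255, 8·255 + 1·2024) = (32257, 4064)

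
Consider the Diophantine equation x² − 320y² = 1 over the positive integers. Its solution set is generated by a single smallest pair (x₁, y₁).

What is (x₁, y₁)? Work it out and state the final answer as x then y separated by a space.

161 9

d=320: √d = [17; 1,7,1,34] (ℓ=4, even), read p_3/q_3
i=0: a=17 ⇒ p=17, q=1
i=1: a=1 ⇒ p=18, q=1
i=2: a=7 ⇒ p=143, q=8
i=3: a=1 ⇒ p=161, q=9
fundamental: x₁=161, y₁=9  (since 25921 − 320·81 = 1)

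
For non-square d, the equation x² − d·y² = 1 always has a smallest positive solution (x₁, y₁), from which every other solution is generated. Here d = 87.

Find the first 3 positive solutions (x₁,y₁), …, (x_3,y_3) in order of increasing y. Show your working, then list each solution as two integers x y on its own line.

[9; 3,18] for √87; ℓ=2 ⇒ convergent index 1
i=0: a=9 ⇒ p=9, q=1
i=1: a=3 ⇒ p=28, q=3
(x₁, y₁) = (28, 3);  28² − 87·3² = 1 ✓
(28+3√87)^2 = 1567 + 168√87
(28+3√87)^3 = 87724 + 9405√87

28 3
1567 168
87724 9405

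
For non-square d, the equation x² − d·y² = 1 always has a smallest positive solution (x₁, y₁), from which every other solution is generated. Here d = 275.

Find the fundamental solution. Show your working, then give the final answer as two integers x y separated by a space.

√275 → a₀=16, period (1,1,2,1,1,32); ℓ=6 even so k=5
step 0: (16, 1)  from 16·(1,0) + (0,1)
…
step 3: (83, 5)  from 2·(33,2) + (17,1)
step 4: (116, 7)  from 1·(83,5) + (33,2)
step 5: (199, 12)  from 1·(116,7) + (83,5)
→ (199, 12).  Check: 199²=39601, 275·12²=39600, difference 1.

199 12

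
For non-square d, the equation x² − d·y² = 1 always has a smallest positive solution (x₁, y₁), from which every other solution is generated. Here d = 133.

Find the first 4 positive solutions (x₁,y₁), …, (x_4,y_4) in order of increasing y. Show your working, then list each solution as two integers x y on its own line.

2588599 224460
13401689565601 1162073863080
69383200415647777399 6016286479789825380
359210566425477440164982401 31147506330593762303822160

d=133: √d = [11; 1,1,7,5,1,…,1,1,22] (ℓ=16, even), read p_15/q_15
step 0: (11, 1)  from 11·(1,0) + (0,1)
step 1: (12, 1)  from 1·(11,1) + (1,0)
step 2: (23, 2)  from 1·(12,1) + (11,1)
…
step 6: (1949, 169)  from 1·(1061,92) + (888,77)
…
step 10: (18948, 1643)  from 1·(10979,952) + (7969,691)
step 11: (29927, 2595)  from 1·(18948,1643) + (10979,952)
…
step 13: (1210008, 104921)  from 7·(168583,14618) + (29927,2595)
step 14: (1378591, 119539)  from 1·(1210008,104921) + (168583,14618)
step 15: (2588599, 224460)  from 1·(1378591,119539) + (1210008,104921)
fundamental: x₁=2588599, y₁=224460  (since 6700844782801 − 133·50382291600 = 1)
(x_2, y_2) = (2588599·2588599 + 133·224460·224460, 2588599·224460 + 224460·2588599) = (13401689565601, 1162073863080)
(x_3, y_3) = (2588599·13401689565601 + 133·224460·1162073863080, 2588599·1162073863080 + 224460·13401689565601) = (69383200415647777399, 6016286479789825380)
(x_4, y_4) = (2588599·69383200415647777399 + 133·224460·6016286479789825380, 2588599·6016286479789825380 + 224460·69383200415647777399) = (359210566425477440164982401, 31147506330593762303822160)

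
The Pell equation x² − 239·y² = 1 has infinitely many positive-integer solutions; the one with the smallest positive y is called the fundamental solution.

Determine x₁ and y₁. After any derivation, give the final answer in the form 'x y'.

[15; 2,5,1,2,4,15,4,2,1,5,2,30] for √239; ℓ=12 ⇒ convergent index 11
i=0: a=15 ⇒ p=15, q=1
i=1: a=2 ⇒ p=31, q=2
…
i=3: a=1 ⇒ p=201, q=13
i=4: a=2 ⇒ p=572, q=37
…
i=6: a=15 ⇒ p=37907, q=2452
i=7: a=4 ⇒ p=154117, q=9969
…
i=9: a=1 ⇒ p=500258, q=32359
i=10: a=5 ⇒ p=2847431, q=184185
i=11: a=2 ⇒ p=6195120, q=400729
→ (6195120, 400729).  Check: 6195120²=38379511814400, 239·400729²=38379511814399, difference 1.

6195120 400729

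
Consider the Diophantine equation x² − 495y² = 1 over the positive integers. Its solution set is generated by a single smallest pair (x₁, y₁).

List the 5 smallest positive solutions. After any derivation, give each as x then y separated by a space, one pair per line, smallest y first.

√495 → a₀=22, period (4,44); ℓ=2 even so k=1
step 0: (22, 1)  from 22·(1,0) + (0,1)
step 1: (89, 4)  from 4·(22,1) + (1,0)
(x₁, y₁) = (89, 4);  89² − 495·4² = 1 ✓
(89+4√495)^2 = 15841 + 712√495
(89+4√495)^3 = 2819609 + 126732√495
(89+4√495)^4 = 501874561 + 22557584√495
(89+4√495)^5 = 89330852249 + 4015123220√495

89 4
15841 712
2819609 126732
501874561 22557584
89330852249 4015123220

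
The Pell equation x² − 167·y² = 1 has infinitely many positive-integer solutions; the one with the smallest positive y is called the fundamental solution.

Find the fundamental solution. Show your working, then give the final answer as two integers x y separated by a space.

168 13

[12; 1,11,1,24] for √167; ℓ=4 ⇒ convergent index 3
step 0: (12, 1)  from 12·(1,0) + (0,1)
step 1: (13, 1)  from 1·(12,1) + (1,0)
step 2: (155, 12)  from 11·(13,1) + (12,1)
step 3: (168, 13)  from 1·(155,12) + (13,1)
fundamental: x₁=168, y₁=13  (since 28224 − 167·169 = 1)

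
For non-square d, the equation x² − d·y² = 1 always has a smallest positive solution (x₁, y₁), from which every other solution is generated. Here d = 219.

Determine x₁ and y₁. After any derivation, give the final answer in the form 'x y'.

d=219: √d = [14; 1,3,1,28] (ℓ=4, even), read p_3/q_3
step 0: (14, 1)  from 14·(1,0) + (0,1)
step 1: (15, 1)  from 1·(14,1) + (1,0)
step 2: (59, 4)  from 3·(15,1) + (14,1)
step 3: (74, 5)  from 1·(59,4) + (15,1)
fundamental: x₁=74, y₁=5  (since 5476 − 219·25 = 1)

74 5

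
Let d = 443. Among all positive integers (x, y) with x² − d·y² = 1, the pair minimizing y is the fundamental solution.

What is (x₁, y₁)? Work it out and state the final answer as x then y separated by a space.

d=443: √d = [21; 21,42] (ℓ=2, even), read p_1/q_1
a_0=21:  p_0=21·1+0=21,  q_0=21·0+1=1
a_1=21:  p_1=21·21+1=442,  q_1=21·1+0=21
(x₁, y₁) = (442, 21);  442² − 443·21² = 1 ✓

442 21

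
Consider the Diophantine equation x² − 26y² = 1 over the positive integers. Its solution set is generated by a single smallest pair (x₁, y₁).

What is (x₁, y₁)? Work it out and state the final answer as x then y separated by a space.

51 10

[5; 10] for √26; ℓ=1 ⇒ convergent index 1
step 0: (5, 1)  from 5·(1,0) + (0,1)
step 1: (51, 10)  from 10·(5,1) + (1,0)
→ (51, 10).  Check: 51²=2601, 26·10²=2600, difference 1.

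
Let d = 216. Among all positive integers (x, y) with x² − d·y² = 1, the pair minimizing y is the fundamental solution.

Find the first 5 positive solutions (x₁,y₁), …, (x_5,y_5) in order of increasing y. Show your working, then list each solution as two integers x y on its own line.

d=216: √d = [14; 1,2,3,2,1,28] (ℓ=6, even), read p_5/q_5
k=0  a_k=14  p_k/q_k = 14/1
…
k=4  a_k=2  p_k/q_k = 338/23
k=5  a_k=1  p_k/q_k = 485/33
fundamental: x₁=485, y₁=33  (since 235225 − 216·1089 = 1)
(485+33√216)^2 = 470449 + 32010√216
(485+33√216)^3 = 456335045 + 31049667√216
(485+33√216)^4 = 442644523201 + 30118144980√216
(485+33√216)^5 = 429364731169925 + 29214569580933√216

485 33
470449 32010
456335045 31049667
442644523201 30118144980
429364731169925 29214569580933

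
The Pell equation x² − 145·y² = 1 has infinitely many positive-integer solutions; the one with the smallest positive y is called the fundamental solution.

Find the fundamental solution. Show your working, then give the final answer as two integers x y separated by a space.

289 24

d=145: √d = [12; 24] (ℓ=1, odd), read p_1/q_1
step 0: (12, 1)  from 12·(1,0) + (0,1)
step 1: (289, 24)  from 24·(12,1) + (1,0)
fundamental: x₁=289, y₁=24  (since 83521 − 145·576 = 1)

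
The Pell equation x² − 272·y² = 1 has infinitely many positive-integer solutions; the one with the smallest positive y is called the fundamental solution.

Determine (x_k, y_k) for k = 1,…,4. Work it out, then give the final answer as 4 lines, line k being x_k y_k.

[16; 2,32] for √272; ℓ=2 ⇒ convergent index 1
i=0: a=16 ⇒ p=16, q=1
i=1: a=2 ⇒ p=33, q=2
fundamental: x₁=33, y₁=2  (since 1089 − 272·4 = 1)
(33+2√272)^2 = 2177 + 132√272
(33+2√272)^3 = 143649 + 8710√272
(33+2√272)^4 = 9478657 + 574728√272

33 2
2177 132
143649 8710
9478657 574728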